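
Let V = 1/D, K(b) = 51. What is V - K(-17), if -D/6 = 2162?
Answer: -661573/12972 ≈ -51.000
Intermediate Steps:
D = -12972 (D = -6*2162 = -12972)
V = -1/12972 (V = 1/(-12972) = -1/12972 ≈ -7.7089e-5)
V - K(-17) = -1/12972 - 1*51 = -1/12972 - 51 = -661573/12972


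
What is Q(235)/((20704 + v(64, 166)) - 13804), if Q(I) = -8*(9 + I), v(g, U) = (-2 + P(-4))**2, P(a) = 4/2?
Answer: -488/1725 ≈ -0.28290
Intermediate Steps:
P(a) = 2 (P(a) = 4*(1/2) = 2)
v(g, U) = 0 (v(g, U) = (-2 + 2)**2 = 0**2 = 0)
Q(I) = -72 - 8*I
Q(235)/((20704 + v(64, 166)) - 13804) = (-72 - 8*235)/((20704 + 0) - 13804) = (-72 - 1880)/(20704 - 13804) = -1952/6900 = -1952*1/6900 = -488/1725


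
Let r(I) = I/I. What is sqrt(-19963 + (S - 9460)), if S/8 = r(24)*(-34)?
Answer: I*sqrt(29695) ≈ 172.32*I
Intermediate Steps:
r(I) = 1
S = -272 (S = 8*(1*(-34)) = 8*(-34) = -272)
sqrt(-19963 + (S - 9460)) = sqrt(-19963 + (-272 - 9460)) = sqrt(-19963 - 9732) = sqrt(-29695) = I*sqrt(29695)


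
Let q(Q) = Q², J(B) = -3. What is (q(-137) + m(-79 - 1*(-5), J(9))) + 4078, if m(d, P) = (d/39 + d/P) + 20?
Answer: 297567/13 ≈ 22890.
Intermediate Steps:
m(d, P) = 20 + d/39 + d/P (m(d, P) = (d*(1/39) + d/P) + 20 = (d/39 + d/P) + 20 = 20 + d/39 + d/P)
(q(-137) + m(-79 - 1*(-5), J(9))) + 4078 = ((-137)² + (20 + (-79 - 1*(-5))/39 + (-79 - 1*(-5))/(-3))) + 4078 = (18769 + (20 + (-79 + 5)/39 + (-79 + 5)*(-⅓))) + 4078 = (18769 + (20 + (1/39)*(-74) - 74*(-⅓))) + 4078 = (18769 + (20 - 74/39 + 74/3)) + 4078 = (18769 + 556/13) + 4078 = 244553/13 + 4078 = 297567/13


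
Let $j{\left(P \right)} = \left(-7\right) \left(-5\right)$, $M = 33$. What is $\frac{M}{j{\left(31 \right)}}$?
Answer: $\frac{33}{35} \approx 0.94286$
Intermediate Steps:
$j{\left(P \right)} = 35$
$\frac{M}{j{\left(31 \right)}} = \frac{1}{35} \cdot 33 = \frac{33}{35}$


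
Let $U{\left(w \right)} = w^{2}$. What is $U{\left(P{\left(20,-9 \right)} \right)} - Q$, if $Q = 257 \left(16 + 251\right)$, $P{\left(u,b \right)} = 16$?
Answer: $-68363$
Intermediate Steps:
$Q = 68619$ ($Q = 257 \cdot 267 = 68619$)
$U{\left(P{\left(20,-9 \right)} \right)} - Q = 16^{2} - 68619 = 256 - 68619 = -68363$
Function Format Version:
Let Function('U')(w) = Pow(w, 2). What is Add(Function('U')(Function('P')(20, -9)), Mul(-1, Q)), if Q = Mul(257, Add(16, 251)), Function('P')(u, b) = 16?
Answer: -68363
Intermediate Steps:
Q = 68619 (Q = Mul(257, 267) = 68619)
Add(Function('U')(Function('P')(20, -9)), Mul(-1, Q)) = Add(Pow(16, 2), Mul(-1, 68619)) = Add(256, -68619) = -68363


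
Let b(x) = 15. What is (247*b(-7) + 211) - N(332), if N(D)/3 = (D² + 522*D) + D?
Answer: -847664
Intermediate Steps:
N(D) = 3*D² + 1569*D (N(D) = 3*((D² + 522*D) + D) = 3*(D² + 523*D) = 3*D² + 1569*D)
(247*b(-7) + 211) - N(332) = (247*15 + 211) - 3*332*(523 + 332) = (3705 + 211) - 3*332*855 = 3916 - 1*851580 = 3916 - 851580 = -847664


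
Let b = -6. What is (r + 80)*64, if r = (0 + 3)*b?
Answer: 3968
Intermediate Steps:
r = -18 (r = (0 + 3)*(-6) = 3*(-6) = -18)
(r + 80)*64 = (-18 + 80)*64 = 62*64 = 3968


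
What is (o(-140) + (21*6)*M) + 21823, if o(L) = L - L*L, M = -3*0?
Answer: 2083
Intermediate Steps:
M = 0
o(L) = L - L**2
(o(-140) + (21*6)*M) + 21823 = (-140*(1 - 1*(-140)) + (21*6)*0) + 21823 = (-140*(1 + 140) + 126*0) + 21823 = (-140*141 + 0) + 21823 = (-19740 + 0) + 21823 = -19740 + 21823 = 2083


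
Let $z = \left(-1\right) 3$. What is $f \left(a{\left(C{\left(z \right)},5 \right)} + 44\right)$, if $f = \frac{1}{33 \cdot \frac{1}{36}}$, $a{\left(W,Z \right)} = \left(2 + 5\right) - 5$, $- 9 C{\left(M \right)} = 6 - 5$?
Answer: $\frac{552}{11} \approx 50.182$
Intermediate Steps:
$z = -3$
$C{\left(M \right)} = - \frac{1}{9}$ ($C{\left(M \right)} = - \frac{6 - 5}{9} = \left(- \frac{1}{9}\right) 1 = - \frac{1}{9}$)
$a{\left(W,Z \right)} = 2$ ($a{\left(W,Z \right)} = 7 - 5 = 2$)
$f = \frac{12}{11}$ ($f = \frac{1}{33 \cdot \frac{1}{36}} = \frac{1}{\frac{11}{12}} = \frac{12}{11} \approx 1.0909$)
$f \left(a{\left(C{\left(z \right)},5 \right)} + 44\right) = \frac{12 \left(2 + 44\right)}{11} = \frac{12}{11} \cdot 46 = \frac{552}{11}$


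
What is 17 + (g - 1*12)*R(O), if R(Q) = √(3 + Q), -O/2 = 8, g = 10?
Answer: 17 - 2*I*√13 ≈ 17.0 - 7.2111*I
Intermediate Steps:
O = -16 (O = -2*8 = -16)
17 + (g - 1*12)*R(O) = 17 + (10 - 1*12)*√(3 - 16) = 17 + (10 - 12)*√(-13) = 17 - 2*I*√13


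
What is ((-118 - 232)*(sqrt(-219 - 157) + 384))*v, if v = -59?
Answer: 7929600 + 41300*I*sqrt(94) ≈ 7.9296e+6 + 4.0042e+5*I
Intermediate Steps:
((-118 - 232)*(sqrt(-219 - 157) + 384))*v = ((-118 - 232)*(sqrt(-219 - 157) + 384))*(-59) = -350*(sqrt(-376) + 384)*(-59) = -350*(2*I*sqrt(94) + 384)*(-59) = -350*(384 + 2*I*sqrt(94))*(-59) = (-134400 - 700*I*sqrt(94))*(-59) = 7929600 + 41300*I*sqrt(94)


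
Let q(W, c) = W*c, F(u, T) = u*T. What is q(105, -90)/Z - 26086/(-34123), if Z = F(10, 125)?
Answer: -5797097/853075 ≈ -6.7955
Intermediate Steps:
F(u, T) = T*u
Z = 1250 (Z = 125*10 = 1250)
q(105, -90)/Z - 26086/(-34123) = (105*(-90))/1250 - 26086/(-34123) = -9450*1/1250 - 26086*(-1/34123) = -189/25 + 26086/34123 = -5797097/853075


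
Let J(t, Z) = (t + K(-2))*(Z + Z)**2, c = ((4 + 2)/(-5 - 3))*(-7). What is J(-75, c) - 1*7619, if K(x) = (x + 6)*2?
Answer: -60023/4 ≈ -15006.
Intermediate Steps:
c = 21/4 (c = (6/(-8))*(-7) = (6*(-1/8))*(-7) = -3/4*(-7) = 21/4 ≈ 5.2500)
K(x) = 12 + 2*x (K(x) = (6 + x)*2 = 12 + 2*x)
J(t, Z) = 4*Z**2*(8 + t) (J(t, Z) = (t + (12 + 2*(-2)))*(Z + Z)**2 = (t + (12 - 4))*(2*Z)**2 = (t + 8)*(4*Z**2) = (8 + t)*(4*Z**2) = 4*Z**2*(8 + t))
J(-75, c) - 1*7619 = 4*(21/4)**2*(8 - 75) - 1*7619 = 4*(441/16)*(-67) - 7619 = -29547/4 - 7619 = -60023/4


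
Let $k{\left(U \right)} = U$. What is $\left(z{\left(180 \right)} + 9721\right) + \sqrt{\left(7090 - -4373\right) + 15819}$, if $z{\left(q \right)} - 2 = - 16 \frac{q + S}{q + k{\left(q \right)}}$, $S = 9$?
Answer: $\frac{48573}{5} + \sqrt{27282} \approx 9879.8$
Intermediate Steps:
$z{\left(q \right)} = 2 - \frac{8 \left(9 + q\right)}{q}$ ($z{\left(q \right)} = 2 - 16 \frac{q + 9}{q + q} = 2 - 16 \frac{9 + q}{2 q} = 2 - \frac{8 \left(9 + q\right)}{q}$)
$\left(z{\left(180 \right)} + 9721\right) + \sqrt{\left(7090 - -4373\right) + 15819} = \left(\left(-6 - \frac{72}{180}\right) + 9721\right) + \sqrt{\left(7090 - -4373\right) + 15819} = \left(\left(-6 - \frac{2}{5}\right) + 9721\right) + \sqrt{\left(7090 + 4373\right) + 15819} = \left(\left(-6 - \frac{2}{5}\right) + 9721\right) + \sqrt{11463 + 15819} = \left(- \frac{32}{5} + 9721\right) + \sqrt{27282} = \frac{48573}{5} + \sqrt{27282}$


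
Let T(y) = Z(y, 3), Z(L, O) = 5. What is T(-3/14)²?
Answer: 25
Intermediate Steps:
T(y) = 5
T(-3/14)² = 5² = 25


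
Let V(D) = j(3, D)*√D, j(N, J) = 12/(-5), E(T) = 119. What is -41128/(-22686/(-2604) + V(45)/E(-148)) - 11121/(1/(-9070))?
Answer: 2083086242168681030/20652681821 - 677283401088*√5/20652681821 ≈ 1.0086e+8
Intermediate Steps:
j(N, J) = -12/5 (j(N, J) = 12*(-⅕) = -12/5)
V(D) = -12*√D/5
-41128/(-22686/(-2604) + V(45)/E(-148)) - 11121/(1/(-9070)) = -41128/(-22686/(-2604) - 36*√5/5/119) - 11121/(1/(-9070)) = -41128/(-22686*(-1/2604) - 36*√5/5*(1/119)) - 11121/(-1/9070) = -41128/(3781/434 - 36*√5/5*(1/119)) - 11121*(-9070) = -41128/(3781/434 - 36*√5/595) + 100867470 = 100867470 - 41128/(3781/434 - 36*√5/595)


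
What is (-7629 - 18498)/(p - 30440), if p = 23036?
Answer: 8709/2468 ≈ 3.5288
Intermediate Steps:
(-7629 - 18498)/(p - 30440) = (-7629 - 18498)/(23036 - 30440) = -26127/(-7404) = -26127*(-1/7404) = 8709/2468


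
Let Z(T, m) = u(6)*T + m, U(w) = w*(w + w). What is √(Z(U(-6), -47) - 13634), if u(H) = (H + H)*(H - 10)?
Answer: I*√17137 ≈ 130.91*I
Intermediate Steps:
u(H) = 2*H*(-10 + H) (u(H) = (2*H)*(-10 + H) = 2*H*(-10 + H))
U(w) = 2*w² (U(w) = w*(2*w) = 2*w²)
Z(T, m) = m - 48*T (Z(T, m) = (2*6*(-10 + 6))*T + m = (2*6*(-4))*T + m = -48*T + m = m - 48*T)
√(Z(U(-6), -47) - 13634) = √((-47 - 96*(-6)²) - 13634) = √((-47 - 96*36) - 13634) = √((-47 - 48*72) - 13634) = √((-47 - 3456) - 13634) = √(-3503 - 13634) = √(-17137) = I*√17137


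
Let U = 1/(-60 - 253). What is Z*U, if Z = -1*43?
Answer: 43/313 ≈ 0.13738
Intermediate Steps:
U = -1/313 (U = 1/(-313) = -1/313 ≈ -0.0031949)
Z = -43
Z*U = -43*(-1/313) = 43/313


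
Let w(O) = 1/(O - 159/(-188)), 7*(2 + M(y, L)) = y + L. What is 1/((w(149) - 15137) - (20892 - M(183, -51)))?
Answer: -197197/7101485219 ≈ -2.7768e-5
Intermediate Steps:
M(y, L) = -2 + L/7 + y/7 (M(y, L) = -2 + (y + L)/7 = -2 + (L + y)/7 = -2 + (L/7 + y/7) = -2 + L/7 + y/7)
w(O) = 1/(159/188 + O) (w(O) = 1/(O - 159*(-1/188)) = 1/(O + 159/188) = 1/(159/188 + O))
1/((w(149) - 15137) - (20892 - M(183, -51))) = 1/((188/(159 + 188*149) - 15137) - (20892 - (-2 + (⅐)*(-51) + (⅐)*183))) = 1/((188/(159 + 28012) - 15137) - (20892 - (-2 - 51/7 + 183/7))) = 1/((188/28171 - 15137) - (20892 - 1*118/7)) = 1/((188*(1/28171) - 15137) - (20892 - 118/7)) = 1/((188/28171 - 15137) - 1*146126/7) = 1/(-426424239/28171 - 146126/7) = 1/(-7101485219/197197) = -197197/7101485219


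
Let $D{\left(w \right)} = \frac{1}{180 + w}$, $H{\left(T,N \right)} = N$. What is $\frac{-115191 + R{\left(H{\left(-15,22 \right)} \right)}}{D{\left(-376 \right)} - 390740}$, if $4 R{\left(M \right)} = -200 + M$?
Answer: $\frac{22586158}{76585041} \approx 0.29492$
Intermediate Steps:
$R{\left(M \right)} = -50 + \frac{M}{4}$ ($R{\left(M \right)} = \frac{-200 + M}{4} = -50 + \frac{M}{4}$)
$\frac{-115191 + R{\left(H{\left(-15,22 \right)} \right)}}{D{\left(-376 \right)} - 390740} = \frac{-115191 + \left(-50 + \frac{1}{4} \cdot 22\right)}{\frac{1}{180 - 376} - 390740} = \frac{-115191 + \left(-50 + \frac{11}{2}\right)}{\frac{1}{-196} - 390740} = \frac{-115191 - \frac{89}{2}}{- \frac{1}{196} - 390740} = - \frac{230471}{2 \left(- \frac{76585041}{196}\right)} = \left(- \frac{230471}{2}\right) \left(- \frac{196}{76585041}\right) = \frac{22586158}{76585041}$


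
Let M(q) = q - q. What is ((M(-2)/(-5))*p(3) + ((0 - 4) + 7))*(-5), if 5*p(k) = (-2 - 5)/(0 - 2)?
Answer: -15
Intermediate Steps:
M(q) = 0
p(k) = 7/10 (p(k) = ((-2 - 5)/(0 - 2))/5 = (-7/(-2))/5 = (-7*(-½))/5 = (⅕)*(7/2) = 7/10)
((M(-2)/(-5))*p(3) + ((0 - 4) + 7))*(-5) = ((0/(-5))*(7/10) + ((0 - 4) + 7))*(-5) = ((0*(-⅕))*(7/10) + (-4 + 7))*(-5) = (0*(7/10) + 3)*(-5) = (0 + 3)*(-5) = 3*(-5) = -15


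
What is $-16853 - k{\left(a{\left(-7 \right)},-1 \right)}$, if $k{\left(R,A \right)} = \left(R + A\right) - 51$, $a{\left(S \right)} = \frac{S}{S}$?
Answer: $-16802$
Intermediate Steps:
$a{\left(S \right)} = 1$
$k{\left(R,A \right)} = -51 + A + R$ ($k{\left(R,A \right)} = \left(A + R\right) - 51 = -51 + A + R$)
$-16853 - k{\left(a{\left(-7 \right)},-1 \right)} = -16853 - \left(-51 - 1 + 1\right) = -16853 - -51 = -16853 + 51 = -16802$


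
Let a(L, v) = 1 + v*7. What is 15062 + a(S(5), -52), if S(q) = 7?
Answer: 14699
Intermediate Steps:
a(L, v) = 1 + 7*v
15062 + a(S(5), -52) = 15062 + (1 + 7*(-52)) = 15062 + (1 - 364) = 15062 - 363 = 14699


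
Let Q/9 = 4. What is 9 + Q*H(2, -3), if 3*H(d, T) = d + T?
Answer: -3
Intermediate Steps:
Q = 36 (Q = 9*4 = 36)
H(d, T) = T/3 + d/3 (H(d, T) = (d + T)/3 = (T + d)/3 = T/3 + d/3)
9 + Q*H(2, -3) = 9 + 36*((1/3)*(-3) + (1/3)*2) = 9 + 36*(-1 + 2/3) = 9 + 36*(-1/3) = 9 - 12 = -3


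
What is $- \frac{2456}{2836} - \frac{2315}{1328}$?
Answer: $- \frac{2456727}{941552} \approx -2.6092$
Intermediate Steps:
$- \frac{2456}{2836} - \frac{2315}{1328} = \left(-2456\right) \frac{1}{2836} - \frac{2315}{1328} = - \frac{614}{709} - \frac{2315}{1328} = - \frac{2456727}{941552}$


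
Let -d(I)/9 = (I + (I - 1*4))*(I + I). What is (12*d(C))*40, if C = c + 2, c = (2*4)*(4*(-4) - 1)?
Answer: -314910720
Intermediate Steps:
c = -136 (c = 8*(-16 - 1) = 8*(-17) = -136)
C = -134 (C = -136 + 2 = -134)
d(I) = -18*I*(-4 + 2*I) (d(I) = -9*(I + (I - 1*4))*(I + I) = -9*(I + (I - 4))*2*I = -9*(I + (-4 + I))*2*I = -9*(-4 + 2*I)*2*I = -18*I*(-4 + 2*I))
(12*d(C))*40 = (12*(36*(-134)*(2 - 1*(-134))))*40 = (12*(36*(-134)*(2 + 134)))*40 = (12*(36*(-134)*136))*40 = (12*(-656064))*40 = -7872768*40 = -314910720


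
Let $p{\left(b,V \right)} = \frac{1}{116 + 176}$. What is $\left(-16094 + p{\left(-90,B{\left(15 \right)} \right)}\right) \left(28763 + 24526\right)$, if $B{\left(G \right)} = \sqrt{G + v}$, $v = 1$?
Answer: $- \frac{250428831183}{292} \approx -8.5763 \cdot 10^{8}$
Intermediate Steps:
$B{\left(G \right)} = \sqrt{1 + G}$ ($B{\left(G \right)} = \sqrt{G + 1} = \sqrt{1 + G}$)
$p{\left(b,V \right)} = \frac{1}{292}$
$\left(-16094 + p{\left(-90,B{\left(15 \right)} \right)}\right) \left(28763 + 24526\right) = \left(-16094 + \frac{1}{292}\right) \left(28763 + 24526\right) = \left(- \frac{4699447}{292}\right) 53289 = - \frac{250428831183}{292}$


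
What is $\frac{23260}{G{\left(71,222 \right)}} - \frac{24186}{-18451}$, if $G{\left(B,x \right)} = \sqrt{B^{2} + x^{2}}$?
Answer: $\frac{24186}{18451} + \frac{4652 \sqrt{2173}}{2173} \approx 101.11$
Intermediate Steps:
$\frac{23260}{G{\left(71,222 \right)}} - \frac{24186}{-18451} = \frac{23260}{\sqrt{71^{2} + 222^{2}}} - \frac{24186}{-18451} = \frac{23260}{\sqrt{5041 + 49284}} - - \frac{24186}{18451} = \frac{23260}{\sqrt{54325}} + \frac{24186}{18451} = \frac{23260}{5 \sqrt{2173}} + \frac{24186}{18451} = 23260 \frac{\sqrt{2173}}{10865} + \frac{24186}{18451} = \frac{4652 \sqrt{2173}}{2173} + \frac{24186}{18451} = \frac{24186}{18451} + \frac{4652 \sqrt{2173}}{2173}$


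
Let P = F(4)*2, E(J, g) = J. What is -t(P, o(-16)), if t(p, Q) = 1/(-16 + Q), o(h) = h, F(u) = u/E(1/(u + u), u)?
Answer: 1/32 ≈ 0.031250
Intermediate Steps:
F(u) = 2*u**2 (F(u) = u/(1/(u + u)) = u/(1/(2*u)) = u/((1/(2*u))) = u*(2*u) = 2*u**2)
P = 64 (P = (2*4**2)*2 = (2*16)*2 = 32*2 = 64)
-t(P, o(-16)) = -1/(-16 - 16) = -1/(-32) = -1*(-1/32) = 1/32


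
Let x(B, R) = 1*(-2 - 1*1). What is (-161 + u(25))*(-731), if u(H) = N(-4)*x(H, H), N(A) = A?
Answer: 108919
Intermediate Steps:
x(B, R) = -3 (x(B, R) = 1*(-2 - 1) = 1*(-3) = -3)
u(H) = 12 (u(H) = -4*(-3) = 12)
(-161 + u(25))*(-731) = (-161 + 12)*(-731) = -149*(-731) = 108919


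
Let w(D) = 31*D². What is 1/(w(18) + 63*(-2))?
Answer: 1/9918 ≈ 0.00010083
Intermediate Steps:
1/(w(18) + 63*(-2)) = 1/(31*18² + 63*(-2)) = 1/(31*324 - 126) = 1/(10044 - 126) = 1/9918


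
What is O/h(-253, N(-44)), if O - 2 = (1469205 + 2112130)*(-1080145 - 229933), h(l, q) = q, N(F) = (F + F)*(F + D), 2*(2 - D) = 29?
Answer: -1172957048532/1243 ≈ -9.4365e+8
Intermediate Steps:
D = -25/2 (D = 2 - 1/2*29 = 2 - 29/2 = -25/2 ≈ -12.500)
N(F) = 2*F*(-25/2 + F) (N(F) = (F + F)*(F - 25/2) = (2*F)*(-25/2 + F) = 2*F*(-25/2 + F))
O = -4691828194128 (O = 2 + (1469205 + 2112130)*(-1080145 - 229933) = 2 + 3581335*(-1310078) = 2 - 4691828194130 = -4691828194128)
O/h(-253, N(-44)) = -4691828194128*(-1/(44*(-25 + 2*(-44)))) = -4691828194128*(-1/(44*(-25 - 88))) = -4691828194128/((-44*(-113))) = -4691828194128/4972 = -4691828194128*1/4972 = -1172957048532/1243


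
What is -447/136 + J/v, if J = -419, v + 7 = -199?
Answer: -17549/14008 ≈ -1.2528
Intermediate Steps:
v = -206 (v = -7 - 199 = -206)
-447/136 + J/v = -447/136 - 419/(-206) = -447*1/136 - 419*(-1/206) = -447/136 + 419/206 = -17549/14008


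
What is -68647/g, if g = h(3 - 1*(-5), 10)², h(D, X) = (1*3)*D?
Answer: -68647/576 ≈ -119.18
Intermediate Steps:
h(D, X) = 3*D
g = 576 (g = (3*(3 - 1*(-5)))² = (3*(3 + 5))² = (3*8)² = 24² = 576)
-68647/g = -68647/576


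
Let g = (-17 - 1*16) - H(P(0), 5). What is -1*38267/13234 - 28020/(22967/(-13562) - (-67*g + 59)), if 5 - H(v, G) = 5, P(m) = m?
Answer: 1283353007797/135907476146 ≈ 9.4428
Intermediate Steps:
H(v, G) = 0 (H(v, G) = 5 - 1*5 = 5 - 5 = 0)
g = -33 (g = (-17 - 1*16) - 1*0 = (-17 - 16) + 0 = -33 + 0 = -33)
-1*38267/13234 - 28020/(22967/(-13562) - (-67*g + 59)) = -1*38267/13234 - 28020/(22967/(-13562) - (-67*(-33) + 59)) = -38267*1/13234 - 28020/(22967*(-1/13562) - (2211 + 59)) = -38267/13234 - 28020/(-22967/13562 - 1*2270) = -38267/13234 - 28020/(-22967/13562 - 2270) = -38267/13234 - 28020/(-30808707/13562) = -38267/13234 - 28020*(-13562/30808707) = -38267/13234 + 126669080/10269569 = 1283353007797/135907476146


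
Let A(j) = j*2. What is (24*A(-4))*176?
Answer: -33792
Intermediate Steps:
A(j) = 2*j
(24*A(-4))*176 = (24*(2*(-4)))*176 = (24*(-8))*176 = -192*176 = -33792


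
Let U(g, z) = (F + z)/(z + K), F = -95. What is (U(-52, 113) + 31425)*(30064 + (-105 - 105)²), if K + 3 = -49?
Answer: 142168160652/61 ≈ 2.3306e+9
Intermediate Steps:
K = -52 (K = -3 - 49 = -52)
U(g, z) = (-95 + z)/(-52 + z) (U(g, z) = (-95 + z)/(z - 52) = (-95 + z)/(-52 + z))
(U(-52, 113) + 31425)*(30064 + (-105 - 105)²) = ((-95 + 113)/(-52 + 113) + 31425)*(30064 + (-105 - 105)²) = (18/61 + 31425)*(30064 + (-210)²) = ((1/61)*18 + 31425)*(30064 + 44100) = (18/61 + 31425)*74164 = (1916943/61)*74164 = 142168160652/61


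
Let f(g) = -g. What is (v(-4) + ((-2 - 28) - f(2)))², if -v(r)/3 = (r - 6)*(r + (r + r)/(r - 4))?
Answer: 13924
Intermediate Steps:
v(r) = -3*(-6 + r)*(r + 2*r/(-4 + r)) (v(r) = -3*(r - 6)*(r + (r + r)/(r - 4)) = -3*(-6 + r)*(r + (2*r)/(-4 + r)) = -3*(-6 + r)*(r + 2*r/(-4 + r)))
(v(-4) + ((-2 - 28) - f(2)))² = (3*(-4)*(-12 - 1*(-4)² + 8*(-4))/(-4 - 4) + ((-2 - 28) - (-1)*2))² = (3*(-4)*(-12 - 1*16 - 32)/(-8) + (-30 - 1*(-2)))² = (3*(-4)*(-⅛)*(-12 - 16 - 32) + (-30 + 2))² = (3*(-4)*(-⅛)*(-60) - 28)² = (-90 - 28)² = (-118)² = 13924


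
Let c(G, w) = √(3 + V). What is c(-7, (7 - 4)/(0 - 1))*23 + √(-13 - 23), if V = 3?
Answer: 6*I + 23*√6 ≈ 56.338 + 6.0*I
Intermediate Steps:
c(G, w) = √6 (c(G, w) = √(3 + 3) = √6)
c(-7, (7 - 4)/(0 - 1))*23 + √(-13 - 23) = √6*23 + √(-13 - 23) = 23*√6 + √(-36) = 23*√6 + 6*I = 6*I + 23*√6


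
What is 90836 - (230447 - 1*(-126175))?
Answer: -265786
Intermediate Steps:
90836 - (230447 - 1*(-126175)) = 90836 - (230447 + 126175) = 90836 - 1*356622 = 90836 - 356622 = -265786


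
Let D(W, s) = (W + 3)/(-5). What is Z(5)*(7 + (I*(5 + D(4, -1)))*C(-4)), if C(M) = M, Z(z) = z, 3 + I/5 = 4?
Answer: -325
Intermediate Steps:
I = 5 (I = -15 + 5*4 = -15 + 20 = 5)
D(W, s) = -3/5 - W/5 (D(W, s) = (3 + W)*(-1/5) = -3/5 - W/5)
Z(5)*(7 + (I*(5 + D(4, -1)))*C(-4)) = 5*(7 + (5*(5 + (-3/5 - 1/5*4)))*(-4)) = 5*(7 + (5*(5 + (-3/5 - 4/5)))*(-4)) = 5*(7 + (5*(5 - 7/5))*(-4)) = 5*(7 + (5*(18/5))*(-4)) = 5*(7 + 18*(-4)) = 5*(7 - 72) = 5*(-65) = -325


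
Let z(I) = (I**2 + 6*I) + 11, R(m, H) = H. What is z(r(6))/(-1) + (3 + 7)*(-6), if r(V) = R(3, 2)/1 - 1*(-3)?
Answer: -126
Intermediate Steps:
r(V) = 5 (r(V) = 2/1 - 1*(-3) = 2*1 + 3 = 2 + 3 = 5)
z(I) = 11 + I**2 + 6*I
z(r(6))/(-1) + (3 + 7)*(-6) = (11 + 5**2 + 6*5)/(-1) + (3 + 7)*(-6) = -(11 + 25 + 30) + 10*(-6) = -1*66 - 60 = -66 - 60 = -126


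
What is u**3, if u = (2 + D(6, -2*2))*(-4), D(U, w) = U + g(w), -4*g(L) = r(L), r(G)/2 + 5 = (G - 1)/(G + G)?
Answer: -4330747/64 ≈ -67668.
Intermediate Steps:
r(G) = -10 + (-1 + G)/G (r(G) = -10 + 2*((G - 1)/(G + G)) = -10 + 2*((-1 + G)/((2*G))) = -10 + 2*((-1 + G)*(1/(2*G))) = -10 + 2*((-1 + G)/(2*G)) = -10 + (-1 + G)/G)
g(L) = 9/4 + 1/(4*L) (g(L) = -(-9 - 1/L)/4 = 9/4 + 1/(4*L))
D(U, w) = U + (1 + 9*w)/(4*w)
u = -163/4 (u = (2 + (9/4 + 6 + 1/(4*((-2*2)))))*(-4) = (2 + (9/4 + 6 + (1/4)/(-4)))*(-4) = (2 + (9/4 + 6 + (1/4)*(-1/4)))*(-4) = (2 + (9/4 + 6 - 1/16))*(-4) = (2 + 131/16)*(-4) = (163/16)*(-4) = -163/4 ≈ -40.750)
u**3 = (-163/4)**3 = -4330747/64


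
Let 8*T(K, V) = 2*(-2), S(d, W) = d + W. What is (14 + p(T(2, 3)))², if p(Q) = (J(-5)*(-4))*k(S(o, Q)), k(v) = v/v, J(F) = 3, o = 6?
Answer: 4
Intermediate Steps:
S(d, W) = W + d
k(v) = 1
T(K, V) = -½ (T(K, V) = (2*(-2))/8 = (⅛)*(-4) = -½)
p(Q) = -12 (p(Q) = (3*(-4))*1 = -12*1 = -12)
(14 + p(T(2, 3)))² = (14 - 12)² = 2² = 4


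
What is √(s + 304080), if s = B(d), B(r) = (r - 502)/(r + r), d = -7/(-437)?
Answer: √56528542/14 ≈ 537.04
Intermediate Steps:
d = 7/437 (d = -7*(-1/437) = 7/437 ≈ 0.016018)
B(r) = (-502 + r)/(2*r) (B(r) = (-502 + r)/((2*r)) = (-502 + r)*(1/(2*r)) = (-502 + r)/(2*r))
s = -219367/14 (s = (-502 + 7/437)/(2*(7/437)) = (½)*(437/7)*(-219367/437) = -219367/14 ≈ -15669.)
√(s + 304080) = √(-219367/14 + 304080) = √(4037753/14) = √56528542/14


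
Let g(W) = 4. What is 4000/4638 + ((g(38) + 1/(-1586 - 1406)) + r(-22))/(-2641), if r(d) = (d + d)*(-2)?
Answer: 15165409103/18324441168 ≈ 0.82761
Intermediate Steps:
r(d) = -4*d (r(d) = (2*d)*(-2) = -4*d)
4000/4638 + ((g(38) + 1/(-1586 - 1406)) + r(-22))/(-2641) = 4000/4638 + ((4 + 1/(-1586 - 1406)) - 4*(-22))/(-2641) = 4000*(1/4638) + ((4 + 1/(-2992)) + 88)*(-1/2641) = 2000/2319 + ((4 - 1/2992) + 88)*(-1/2641) = 2000/2319 + (11967/2992 + 88)*(-1/2641) = 2000/2319 + (275263/2992)*(-1/2641) = 2000/2319 - 275263/7901872 = 15165409103/18324441168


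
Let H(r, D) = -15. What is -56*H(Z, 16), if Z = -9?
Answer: 840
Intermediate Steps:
-56*H(Z, 16) = -56*(-15) = 840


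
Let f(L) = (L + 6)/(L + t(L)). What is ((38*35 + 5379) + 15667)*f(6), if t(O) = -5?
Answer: 268512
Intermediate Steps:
f(L) = (6 + L)/(-5 + L) (f(L) = (L + 6)/(L - 5) = (6 + L)/(-5 + L))
((38*35 + 5379) + 15667)*f(6) = ((38*35 + 5379) + 15667)*((6 + 6)/(-5 + 6)) = ((1330 + 5379) + 15667)*(12/1) = (6709 + 15667)*(1*12) = 22376*12 = 268512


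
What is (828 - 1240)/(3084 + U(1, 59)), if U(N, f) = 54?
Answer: -206/1569 ≈ -0.13129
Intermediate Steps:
(828 - 1240)/(3084 + U(1, 59)) = (828 - 1240)/(3084 + 54) = -412/3138 = -412*1/3138 = -206/1569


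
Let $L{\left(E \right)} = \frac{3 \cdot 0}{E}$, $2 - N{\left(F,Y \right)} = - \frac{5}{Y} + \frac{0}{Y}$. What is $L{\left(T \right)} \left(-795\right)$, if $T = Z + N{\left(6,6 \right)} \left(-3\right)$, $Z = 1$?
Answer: $0$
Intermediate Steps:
$N{\left(F,Y \right)} = 2 + \frac{5}{Y}$ ($N{\left(F,Y \right)} = 2 - \left(- \frac{5}{Y} + \frac{0}{Y}\right) = 2 - \left(- \frac{5}{Y} + 0\right) = 2 - - \frac{5}{Y} = 2 + \frac{5}{Y}$)
$T = - \frac{15}{2}$ ($T = 1 + \left(2 + \frac{5}{6}\right) \left(-3\right) = 1 + \frac{17}{6} \left(-3\right) = 1 - \frac{17}{2} = - \frac{15}{2} \approx -7.5$)
$L{\left(E \right)} = 0$ ($L{\left(E \right)} = \frac{0}{E} = 0$)
$L{\left(T \right)} \left(-795\right) = 0 \left(-795\right) = 0$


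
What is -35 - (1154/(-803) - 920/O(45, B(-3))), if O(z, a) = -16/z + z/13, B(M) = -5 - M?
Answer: 16661071/63437 ≈ 262.64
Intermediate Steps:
O(z, a) = -16/z + z/13 (O(z, a) = -16/z + z*(1/13) = -16/z + z/13)
-35 - (1154/(-803) - 920/O(45, B(-3))) = -35 - (1154/(-803) - 920/(-16/45 + (1/13)*45)) = -35 - (1154*(-1/803) - 920/(-16*1/45 + 45/13)) = -35 - (-1154/803 - 920/(-16/45 + 45/13)) = -35 - (-1154/803 - 920/1817/585) = -35 - (-1154/803 - 920*585/1817) = -35 - (-1154/803 - 23400/79) = -35 - 1*(-18881366/63437) = -35 + 18881366/63437 = 16661071/63437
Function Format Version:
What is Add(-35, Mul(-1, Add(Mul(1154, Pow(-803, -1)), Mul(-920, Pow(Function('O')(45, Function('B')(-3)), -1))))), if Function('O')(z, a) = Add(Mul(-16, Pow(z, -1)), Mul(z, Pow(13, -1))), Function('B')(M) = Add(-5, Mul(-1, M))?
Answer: Rational(16661071, 63437) ≈ 262.64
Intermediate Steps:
Function('O')(z, a) = Add(Mul(-16, Pow(z, -1)), Mul(Rational(1, 13), z)) (Function('O')(z, a) = Add(Mul(-16, Pow(z, -1)), Mul(z, Rational(1, 13))) = Add(Mul(-16, Pow(z, -1)), Mul(Rational(1, 13), z)))
Add(-35, Mul(-1, Add(Mul(1154, Pow(-803, -1)), Mul(-920, Pow(Function('O')(45, Function('B')(-3)), -1))))) = Add(-35, Mul(-1, Add(Mul(1154, Pow(-803, -1)), Mul(-920, Pow(Add(Mul(-16, Pow(45, -1)), Mul(Rational(1, 13), 45)), -1))))) = Add(-35, Mul(-1, Add(Mul(1154, Rational(-1, 803)), Mul(-920, Pow(Add(Mul(-16, Rational(1, 45)), Rational(45, 13)), -1))))) = Add(-35, Mul(-1, Add(Rational(-1154, 803), Mul(-920, Pow(Add(Rational(-16, 45), Rational(45, 13)), -1))))) = Add(-35, Mul(-1, Add(Rational(-1154, 803), Mul(-920, Pow(Rational(1817, 585), -1))))) = Add(-35, Mul(-1, Add(Rational(-1154, 803), Mul(-920, Rational(585, 1817))))) = Add(-35, Mul(-1, Add(Rational(-1154, 803), Rational(-23400, 79)))) = Add(-35, Mul(-1, Rational(-18881366, 63437))) = Add(-35, Rational(18881366, 63437)) = Rational(16661071, 63437)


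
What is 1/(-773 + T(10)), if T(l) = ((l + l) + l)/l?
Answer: -1/770 ≈ -0.0012987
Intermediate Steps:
T(l) = 3 (T(l) = (2*l + l)/l = (3*l)/l = 3)
1/(-773 + T(10)) = 1/(-773 + 3) = 1/(-770) = -1/770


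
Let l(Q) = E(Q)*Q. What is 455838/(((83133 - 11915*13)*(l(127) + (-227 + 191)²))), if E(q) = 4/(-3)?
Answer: -683757/121277780 ≈ -0.0056379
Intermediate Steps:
E(q) = -4/3 (E(q) = 4*(-⅓) = -4/3)
l(Q) = -4*Q/3
455838/(((83133 - 11915*13)*(l(127) + (-227 + 191)²))) = 455838/(((83133 - 11915*13)*(-4/3*127 + (-227 + 191)²))) = 455838/(((83133 - 154895)*(-508/3 + (-36)²))) = 455838/((-71762*(-508/3 + 1296))) = 455838/((-71762*3380/3)) = 455838/(-242555560/3) = 455838*(-3/242555560) = -683757/121277780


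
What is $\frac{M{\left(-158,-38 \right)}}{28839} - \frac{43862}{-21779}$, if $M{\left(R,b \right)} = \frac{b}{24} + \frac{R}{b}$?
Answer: $\frac{288418241977}{143203284468} \approx 2.014$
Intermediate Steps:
$M{\left(R,b \right)} = \frac{b}{24} + \frac{R}{b}$ ($M{\left(R,b \right)} = b \frac{1}{24} + \frac{R}{b} = \frac{b}{24} + \frac{R}{b}$)
$\frac{M{\left(-158,-38 \right)}}{28839} - \frac{43862}{-21779} = \frac{\frac{1}{24} \left(-38\right) - \frac{158}{-38}}{28839} - \frac{43862}{-21779} = \left(- \frac{19}{12} - - \frac{79}{19}\right) \frac{1}{28839} - - \frac{43862}{21779} = \left(- \frac{19}{12} + \frac{79}{19}\right) \frac{1}{28839} + \frac{43862}{21779} = \frac{587}{228} \cdot \frac{1}{28839} + \frac{43862}{21779} = \frac{587}{6575292} + \frac{43862}{21779} = \frac{288418241977}{143203284468}$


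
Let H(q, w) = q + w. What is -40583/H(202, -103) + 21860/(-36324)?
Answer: -13669454/33297 ≈ -410.53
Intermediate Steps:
-40583/H(202, -103) + 21860/(-36324) = -40583/(202 - 103) + 21860/(-36324) = -40583/99 + 21860*(-1/36324) = -40583*1/99 - 5465/9081 = -40583/99 - 5465/9081 = -13669454/33297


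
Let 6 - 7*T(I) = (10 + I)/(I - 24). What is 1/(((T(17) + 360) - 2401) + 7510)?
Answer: 49/268050 ≈ 0.00018280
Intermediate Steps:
T(I) = 6/7 - (10 + I)/(7*(-24 + I)) (T(I) = 6/7 - (10 + I)/(7*(I - 24)) = 6/7 - (10 + I)/(7*(-24 + I)))
1/(((T(17) + 360) - 2401) + 7510) = 1/((((-154 + 5*17)/(7*(-24 + 17)) + 360) - 2401) + 7510) = 1/((((⅐)*(-154 + 85)/(-7) + 360) - 2401) + 7510) = 1/((((⅐)*(-⅐)*(-69) + 360) - 2401) + 7510) = 1/(((69/49 + 360) - 2401) + 7510) = 1/((17709/49 - 2401) + 7510) = 1/(-99940/49 + 7510) = 1/(268050/49) = 49/268050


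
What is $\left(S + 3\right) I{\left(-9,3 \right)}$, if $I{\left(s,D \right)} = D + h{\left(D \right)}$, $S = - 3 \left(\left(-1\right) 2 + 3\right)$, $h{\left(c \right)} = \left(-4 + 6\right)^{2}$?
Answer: $0$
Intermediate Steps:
$h{\left(c \right)} = 4$ ($h{\left(c \right)} = 2^{2} = 4$)
$S = -3$ ($S = - 3 \left(-2 + 3\right) = \left(-3\right) 1 = -3$)
$I{\left(s,D \right)} = 4 + D$ ($I{\left(s,D \right)} = D + 4 = 4 + D$)
$\left(S + 3\right) I{\left(-9,3 \right)} = \left(-3 + 3\right) \left(4 + 3\right) = 0 \cdot 7 = 0$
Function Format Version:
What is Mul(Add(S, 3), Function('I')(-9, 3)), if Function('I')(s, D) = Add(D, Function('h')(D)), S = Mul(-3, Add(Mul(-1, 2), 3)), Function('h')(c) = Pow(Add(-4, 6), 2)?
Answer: 0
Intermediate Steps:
Function('h')(c) = 4 (Function('h')(c) = Pow(2, 2) = 4)
S = -3 (S = Mul(-3, Add(-2, 3)) = Mul(-3, 1) = -3)
Function('I')(s, D) = Add(4, D) (Function('I')(s, D) = Add(D, 4) = Add(4, D))
Mul(Add(S, 3), Function('I')(-9, 3)) = Mul(Add(-3, 3), Add(4, 3)) = Mul(0, 7) = 0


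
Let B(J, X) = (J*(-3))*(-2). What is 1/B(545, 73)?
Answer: 1/3270 ≈ 0.00030581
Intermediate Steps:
B(J, X) = 6*J (B(J, X) = -3*J*(-2) = 6*J)
1/B(545, 73) = 1/(6*545) = 1/3270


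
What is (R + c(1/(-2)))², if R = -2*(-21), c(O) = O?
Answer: 6889/4 ≈ 1722.3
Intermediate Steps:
R = 42
(R + c(1/(-2)))² = (42 + 1/(-2))² = (42 + 1*(-½))² = (42 - ½)² = (83/2)² = 6889/4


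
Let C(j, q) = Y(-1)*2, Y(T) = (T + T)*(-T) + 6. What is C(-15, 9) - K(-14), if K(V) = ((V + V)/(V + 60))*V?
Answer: -12/23 ≈ -0.52174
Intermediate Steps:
Y(T) = 6 - 2*T² (Y(T) = (2*T)*(-T) + 6 = -2*T² + 6 = 6 - 2*T²)
C(j, q) = 8 (C(j, q) = (6 - 2*(-1)²)*2 = (6 - 2*1)*2 = (6 - 2)*2 = 4*2 = 8)
K(V) = 2*V²/(60 + V) (K(V) = ((2*V)/(60 + V))*V = (2*V/(60 + V))*V = 2*V²/(60 + V))
C(-15, 9) - K(-14) = 8 - 2*(-14)²/(60 - 14) = 8 - 2*196/46 = 8 - 1*196/23 = 8 - 196/23 = -12/23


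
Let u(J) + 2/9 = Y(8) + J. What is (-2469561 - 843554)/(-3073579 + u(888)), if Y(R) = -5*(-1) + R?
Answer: 29818035/27654104 ≈ 1.0782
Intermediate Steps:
Y(R) = 5 + R
u(J) = 115/9 + J (u(J) = -2/9 + ((5 + 8) + J) = -2/9 + (13 + J) = 115/9 + J)
(-2469561 - 843554)/(-3073579 + u(888)) = (-2469561 - 843554)/(-3073579 + (115/9 + 888)) = -3313115/(-3073579 + 8107/9) = -3313115/(-27654104/9) = -3313115*(-9/27654104) = 29818035/27654104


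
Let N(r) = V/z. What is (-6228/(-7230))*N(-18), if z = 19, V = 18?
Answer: 18684/22895 ≈ 0.81607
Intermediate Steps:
N(r) = 18/19
(-6228/(-7230))*N(-18) = -6228/(-7230)*(18/19) = -6228*(-1/7230)*(18/19) = (1038/1205)*(18/19) = 18684/22895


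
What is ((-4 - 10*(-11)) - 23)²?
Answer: 6889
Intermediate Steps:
((-4 - 10*(-11)) - 23)² = ((-4 + 110) - 23)² = (106 - 23)² = 83² = 6889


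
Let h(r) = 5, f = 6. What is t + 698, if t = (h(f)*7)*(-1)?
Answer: 663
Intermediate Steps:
t = -35 (t = (5*7)*(-1) = 35*(-1) = -35)
t + 698 = -35 + 698 = 663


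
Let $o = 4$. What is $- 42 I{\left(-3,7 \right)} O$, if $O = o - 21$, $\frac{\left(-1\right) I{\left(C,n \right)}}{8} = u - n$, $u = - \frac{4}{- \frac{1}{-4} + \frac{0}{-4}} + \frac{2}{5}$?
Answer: $\frac{645456}{5} \approx 1.2909 \cdot 10^{5}$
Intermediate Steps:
$u = - \frac{78}{5}$ ($u = - \frac{4}{\left(-1\right) \left(- \frac{1}{4}\right) + 0 \left(- \frac{1}{4}\right)} + 2 \cdot \frac{1}{5} = - \frac{4}{\frac{1}{4} + 0} + \frac{2}{5} = - 4 \frac{1}{\frac{1}{4}} + \frac{2}{5} = \left(-4\right) 4 + \frac{2}{5} = -16 + \frac{2}{5} = - \frac{78}{5} \approx -15.6$)
$I{\left(C,n \right)} = \frac{624}{5} + 8 n$ ($I{\left(C,n \right)} = - 8 \left(- \frac{78}{5} - n\right) = \frac{624}{5} + 8 n$)
$O = -17$ ($O = 4 - 21 = -17$)
$- 42 I{\left(-3,7 \right)} O = - 42 \left(\frac{624}{5} + 8 \cdot 7\right) \left(-17\right) = - 42 \left(\frac{624}{5} + 56\right) \left(-17\right) = \left(-42\right) \frac{904}{5} \left(-17\right) = \left(- \frac{37968}{5}\right) \left(-17\right) = \frac{645456}{5}$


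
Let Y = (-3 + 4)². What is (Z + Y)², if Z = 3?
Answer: 16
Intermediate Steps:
Y = 1 (Y = 1² = 1)
(Z + Y)² = (3 + 1)² = 4² = 16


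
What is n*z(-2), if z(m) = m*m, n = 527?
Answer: 2108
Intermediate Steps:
z(m) = m²
n*z(-2) = 527*(-2)² = 527*4 = 2108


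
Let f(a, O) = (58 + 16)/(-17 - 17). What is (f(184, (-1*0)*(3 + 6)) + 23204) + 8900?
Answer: 545731/17 ≈ 32102.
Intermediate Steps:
f(a, O) = -37/17 (f(a, O) = 74/(-34) = 74*(-1/34) = -37/17)
(f(184, (-1*0)*(3 + 6)) + 23204) + 8900 = (-37/17 + 23204) + 8900 = 394431/17 + 8900 = 545731/17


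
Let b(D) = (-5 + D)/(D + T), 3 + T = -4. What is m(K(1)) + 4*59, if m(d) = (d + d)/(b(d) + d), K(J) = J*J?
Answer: 1186/5 ≈ 237.20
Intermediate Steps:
T = -7 (T = -3 - 4 = -7)
K(J) = J²
b(D) = (-5 + D)/(-7 + D) (b(D) = (-5 + D)/(D - 7) = (-5 + D)/(-7 + D))
m(d) = 2*d/(d + (-5 + d)/(-7 + d)) (m(d) = (d + d)/((-5 + d)/(-7 + d) + d) = (2*d)/(d + (-5 + d)/(-7 + d)) = 2*d/(d + (-5 + d)/(-7 + d)))
m(K(1)) + 4*59 = 2*1²*(-7 + 1²)/(-5 + 1² + 1²*(-7 + 1²)) + 4*59 = 2*1*(-7 + 1)/(-5 + 1 + 1*(-7 + 1)) + 236 = 2*1*(-6)/(-5 + 1 + 1*(-6)) + 236 = 2*1*(-6)/(-5 + 1 - 6) + 236 = 2*1*(-6)/(-10) + 236 = 2*1*(-⅒)*(-6) + 236 = 6/5 + 236 = 1186/5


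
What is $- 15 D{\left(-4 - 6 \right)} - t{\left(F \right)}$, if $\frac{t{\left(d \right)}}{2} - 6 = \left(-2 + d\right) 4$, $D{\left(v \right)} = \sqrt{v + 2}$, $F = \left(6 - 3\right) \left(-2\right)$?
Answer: $52 - 30 i \sqrt{2} \approx 52.0 - 42.426 i$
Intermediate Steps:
$F = -6$ ($F = 3 \left(-2\right) = -6$)
$D{\left(v \right)} = \sqrt{2 + v}$
$t{\left(d \right)} = -4 + 8 d$ ($t{\left(d \right)} = 12 + 2 \left(-2 + d\right) 4 = 12 + 2 \left(-8 + 4 d\right) = 12 + \left(-16 + 8 d\right) = -4 + 8 d$)
$- 15 D{\left(-4 - 6 \right)} - t{\left(F \right)} = - 15 \sqrt{2 - 10} - \left(-4 + 8 \left(-6\right)\right) = - 15 \sqrt{2 - 10} - \left(-4 - 48\right) = - 15 \sqrt{2 - 10} - -52 = - 15 \sqrt{-8} + 52 = - 15 \cdot 2 i \sqrt{2} + 52 = - 30 i \sqrt{2} + 52 = 52 - 30 i \sqrt{2}$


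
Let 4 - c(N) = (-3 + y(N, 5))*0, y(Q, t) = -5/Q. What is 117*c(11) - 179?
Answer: 289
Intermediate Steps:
c(N) = 4 (c(N) = 4 - (-3 - 5/N)*0 = 4 - 1*0 = 4 + 0 = 4)
117*c(11) - 179 = 117*4 - 179 = 468 - 179 = 289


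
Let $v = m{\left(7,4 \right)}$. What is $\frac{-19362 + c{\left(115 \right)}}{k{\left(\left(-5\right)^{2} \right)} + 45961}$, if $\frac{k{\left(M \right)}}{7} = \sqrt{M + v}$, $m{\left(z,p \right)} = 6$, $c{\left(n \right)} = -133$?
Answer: $- \frac{896009695}{2112412002} + \frac{136465 \sqrt{31}}{2112412002} \approx -0.4238$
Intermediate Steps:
$v = 6$
$k{\left(M \right)} = 7 \sqrt{6 + M}$ ($k{\left(M \right)} = 7 \sqrt{M + 6} = 7 \sqrt{6 + M}$)
$\frac{-19362 + c{\left(115 \right)}}{k{\left(\left(-5\right)^{2} \right)} + 45961} = \frac{-19362 - 133}{7 \sqrt{6 + \left(-5\right)^{2}} + 45961} = - \frac{19495}{7 \sqrt{6 + 25} + 45961} = - \frac{19495}{7 \sqrt{31} + 45961} = - \frac{19495}{45961 + 7 \sqrt{31}}$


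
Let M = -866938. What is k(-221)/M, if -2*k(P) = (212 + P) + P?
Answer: -115/866938 ≈ -0.00013265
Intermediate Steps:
k(P) = -106 - P (k(P) = -((212 + P) + P)/2 = -(212 + 2*P)/2 = -106 - P)
k(-221)/M = (-106 - 1*(-221))/(-866938) = (-106 + 221)*(-1/866938) = 115*(-1/866938) = -115/866938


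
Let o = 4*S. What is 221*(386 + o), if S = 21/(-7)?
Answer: 82654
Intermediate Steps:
S = -3 (S = 21*(-⅐) = -3)
o = -12 (o = 4*(-3) = -12)
221*(386 + o) = 221*(386 - 12) = 221*374 = 82654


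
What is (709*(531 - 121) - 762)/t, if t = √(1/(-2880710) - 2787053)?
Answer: -2029496*I*√472006770206226490/8028691447631 ≈ -173.67*I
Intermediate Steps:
t = I*√472006770206226490/411530 (t = √(-1/2880710 - 2787053) = √(-8028691447631/2880710) = I*√472006770206226490/411530 ≈ 1669.4*I)
(709*(531 - 121) - 762)/t = (709*(531 - 121) - 762)/((I*√472006770206226490/411530)) = (709*410 - 762)*(-7*I*√472006770206226490/8028691447631) = (290690 - 762)*(-7*I*√472006770206226490/8028691447631) = 289928*(-7*I*√472006770206226490/8028691447631) = -2029496*I*√472006770206226490/8028691447631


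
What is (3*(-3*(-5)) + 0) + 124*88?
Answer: 10957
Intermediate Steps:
(3*(-3*(-5)) + 0) + 124*88 = (3*15 + 0) + 10912 = (45 + 0) + 10912 = 45 + 10912 = 10957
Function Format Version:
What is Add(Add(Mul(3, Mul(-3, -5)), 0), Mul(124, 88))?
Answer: 10957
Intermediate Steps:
Add(Add(Mul(3, Mul(-3, -5)), 0), Mul(124, 88)) = Add(Add(Mul(3, 15), 0), 10912) = Add(Add(45, 0), 10912) = Add(45, 10912) = 10957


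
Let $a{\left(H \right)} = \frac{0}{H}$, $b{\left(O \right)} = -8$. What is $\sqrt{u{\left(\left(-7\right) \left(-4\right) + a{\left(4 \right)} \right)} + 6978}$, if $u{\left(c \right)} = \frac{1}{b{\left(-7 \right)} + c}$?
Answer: $\frac{\sqrt{697805}}{10} \approx 83.535$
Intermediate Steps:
$a{\left(H \right)} = 0$
$u{\left(c \right)} = \frac{1}{-8 + c}$
$\sqrt{u{\left(\left(-7\right) \left(-4\right) + a{\left(4 \right)} \right)} + 6978} = \sqrt{\frac{1}{-8 + \left(\left(-7\right) \left(-4\right) + 0\right)} + 6978} = \sqrt{\frac{1}{-8 + \left(28 + 0\right)} + 6978} = \sqrt{\frac{1}{-8 + 28} + 6978} = \sqrt{\frac{1}{20} + 6978} = \sqrt{\frac{139561}{20}} = \frac{\sqrt{697805}}{10}$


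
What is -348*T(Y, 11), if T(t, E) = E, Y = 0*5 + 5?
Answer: -3828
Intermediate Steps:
Y = 5 (Y = 0 + 5 = 5)
-348*T(Y, 11) = -348*11 = -3828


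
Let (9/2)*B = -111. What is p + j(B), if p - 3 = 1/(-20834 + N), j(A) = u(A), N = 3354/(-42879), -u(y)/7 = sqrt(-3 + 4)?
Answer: -1191140213/297781480 ≈ -4.0000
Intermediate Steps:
B = -74/3 (B = (2/9)*(-111) = -74/3 ≈ -24.667)
u(y) = -7 (u(y) = -7*sqrt(-3 + 4) = -7*sqrt(1) = -7*1 = -7)
N = -1118/14293 (N = 3354*(-1/42879) = -1118/14293 ≈ -0.078220)
j(A) = -7
p = 893330147/297781480 (p = 3 + 1/(-20834 - 1118/14293) = 3 + 1/(-297781480/14293) = 3 - 14293/297781480 = 893330147/297781480 ≈ 3.0000)
p + j(B) = 893330147/297781480 - 7 = -1191140213/297781480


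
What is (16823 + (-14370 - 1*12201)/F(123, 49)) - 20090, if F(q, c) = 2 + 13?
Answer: -25192/5 ≈ -5038.4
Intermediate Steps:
F(q, c) = 15
(16823 + (-14370 - 1*12201)/F(123, 49)) - 20090 = (16823 + (-14370 - 1*12201)/15) - 20090 = (16823 + (-14370 - 12201)*(1/15)) - 20090 = (16823 - 26571*1/15) - 20090 = (16823 - 8857/5) - 20090 = 75258/5 - 20090 = -25192/5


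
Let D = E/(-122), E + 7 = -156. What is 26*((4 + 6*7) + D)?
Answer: 75075/61 ≈ 1230.7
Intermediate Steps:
E = -163 (E = -7 - 156 = -163)
D = 163/122 (D = -163/(-122) = -163*(-1/122) = 163/122 ≈ 1.3361)
26*((4 + 6*7) + D) = 26*((4 + 6*7) + 163/122) = 26*((4 + 42) + 163/122) = 26*(46 + 163/122) = 26*(5775/122) = 75075/61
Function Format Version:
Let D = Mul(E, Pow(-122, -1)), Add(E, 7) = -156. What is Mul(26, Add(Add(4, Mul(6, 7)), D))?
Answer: Rational(75075, 61) ≈ 1230.7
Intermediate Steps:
E = -163 (E = Add(-7, -156) = -163)
D = Rational(163, 122) (D = Mul(-163, Pow(-122, -1)) = Mul(-163, Rational(-1, 122)) = Rational(163, 122) ≈ 1.3361)
Mul(26, Add(Add(4, Mul(6, 7)), D)) = Mul(26, Add(Add(4, Mul(6, 7)), Rational(163, 122))) = Mul(26, Add(Add(4, 42), Rational(163, 122))) = Mul(26, Add(46, Rational(163, 122))) = Mul(26, Rational(5775, 122)) = Rational(75075, 61)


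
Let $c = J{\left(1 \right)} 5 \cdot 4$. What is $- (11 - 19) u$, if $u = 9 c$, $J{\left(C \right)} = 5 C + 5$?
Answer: $14400$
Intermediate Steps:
$J{\left(C \right)} = 5 + 5 C$
$c = 200$ ($c = \left(5 + 5 \cdot 1\right) 5 \cdot 4 = \left(5 + 5\right) 5 \cdot 4 = 10 \cdot 5 \cdot 4 = 50 \cdot 4 = 200$)
$u = 1800$ ($u = 9 \cdot 200 = 1800$)
$- (11 - 19) u = - (11 - 19) 1800 = \left(-1\right) \left(-8\right) 1800 = 8 \cdot 1800 = 14400$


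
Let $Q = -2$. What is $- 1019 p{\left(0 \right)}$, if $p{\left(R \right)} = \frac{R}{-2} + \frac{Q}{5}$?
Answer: $\frac{2038}{5} \approx 407.6$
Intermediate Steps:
$p{\left(R \right)} = - \frac{2}{5} - \frac{R}{2}$ ($p{\left(R \right)} = \frac{R}{-2} - \frac{2}{5} = R \left(- \frac{1}{2}\right) - \frac{2}{5} = - \frac{R}{2} - \frac{2}{5} = - \frac{2}{5} - \frac{R}{2}$)
$- 1019 p{\left(0 \right)} = - 1019 \left(- \frac{2}{5} - 0\right) = - 1019 \left(- \frac{2}{5} + 0\right) = \left(-1019\right) \left(- \frac{2}{5}\right) = \frac{2038}{5}$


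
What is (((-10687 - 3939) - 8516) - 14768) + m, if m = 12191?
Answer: -25719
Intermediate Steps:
(((-10687 - 3939) - 8516) - 14768) + m = (((-10687 - 3939) - 8516) - 14768) + 12191 = ((-14626 - 8516) - 14768) + 12191 = (-23142 - 14768) + 12191 = -37910 + 12191 = -25719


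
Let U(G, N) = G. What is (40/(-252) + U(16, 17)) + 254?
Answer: 17000/63 ≈ 269.84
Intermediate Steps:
(40/(-252) + U(16, 17)) + 254 = (40/(-252) + 16) + 254 = (40*(-1/252) + 16) + 254 = (-10/63 + 16) + 254 = 998/63 + 254 = 17000/63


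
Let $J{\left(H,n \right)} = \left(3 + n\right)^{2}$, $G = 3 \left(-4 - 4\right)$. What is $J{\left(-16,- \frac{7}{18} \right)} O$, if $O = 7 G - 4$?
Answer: $- \frac{94987}{81} \approx -1172.7$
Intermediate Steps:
$G = -24$ ($G = 3 \left(-8\right) = -24$)
$O = -172$ ($O = 7 \left(-24\right) - 4 = -168 - 4 = -172$)
$J{\left(-16,- \frac{7}{18} \right)} O = \left(3 - \frac{7}{18}\right)^{2} \left(-172\right) = \left(\frac{47}{18}\right)^{2} \left(-172\right) = \frac{2209}{324} \left(-172\right) = - \frac{94987}{81}$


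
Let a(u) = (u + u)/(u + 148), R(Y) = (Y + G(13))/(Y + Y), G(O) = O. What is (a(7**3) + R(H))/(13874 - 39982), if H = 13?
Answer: -11/119804 ≈ -9.1817e-5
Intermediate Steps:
R(Y) = (13 + Y)/(2*Y) (R(Y) = (Y + 13)/(Y + Y) = (13 + Y)/((2*Y)) = (13 + Y)*(1/(2*Y)) = (13 + Y)/(2*Y))
a(u) = 2*u/(148 + u) (a(u) = (2*u)/(148 + u) = 2*u/(148 + u))
(a(7**3) + R(H))/(13874 - 39982) = (2*7**3/(148 + 7**3) + (1/2)*(13 + 13)/13)/(13874 - 39982) = (2*343/(148 + 343) + (1/2)*(1/13)*26)/(-26108) = (2*343/491 + 1)*(-1/26108) = (2*343*(1/491) + 1)*(-1/26108) = (686/491 + 1)*(-1/26108) = (1177/491)*(-1/26108) = -11/119804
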